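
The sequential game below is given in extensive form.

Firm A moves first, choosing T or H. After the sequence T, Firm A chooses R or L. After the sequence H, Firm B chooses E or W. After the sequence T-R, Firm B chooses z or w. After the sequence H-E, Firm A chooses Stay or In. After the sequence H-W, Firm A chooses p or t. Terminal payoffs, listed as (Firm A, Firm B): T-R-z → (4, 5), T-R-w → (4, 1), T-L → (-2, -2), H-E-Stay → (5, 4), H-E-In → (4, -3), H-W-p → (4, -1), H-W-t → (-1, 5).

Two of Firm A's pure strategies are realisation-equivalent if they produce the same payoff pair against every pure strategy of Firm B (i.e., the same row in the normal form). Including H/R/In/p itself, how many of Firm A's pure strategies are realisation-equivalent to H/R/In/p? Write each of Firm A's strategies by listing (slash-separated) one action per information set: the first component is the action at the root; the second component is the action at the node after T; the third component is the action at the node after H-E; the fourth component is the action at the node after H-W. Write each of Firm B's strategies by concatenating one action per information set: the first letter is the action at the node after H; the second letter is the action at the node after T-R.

Row for H/R/In/p (columns Ez, Ew, Wz, Ww): (4,-3) (4,-3) (4,-1) (4,-1).
Under H/R/In/p, Firm A's choice at the node after T can never be reached regardless of what Firm B does, so varying those choices leaves every outcome unchanged.
Holding the reachable choices fixed and varying the unreachable one freely already gives 2 equivalent strategies.
No other strategy reproduces this row, so those 2 are the full class: H/R/In/p, H/L/In/p.

2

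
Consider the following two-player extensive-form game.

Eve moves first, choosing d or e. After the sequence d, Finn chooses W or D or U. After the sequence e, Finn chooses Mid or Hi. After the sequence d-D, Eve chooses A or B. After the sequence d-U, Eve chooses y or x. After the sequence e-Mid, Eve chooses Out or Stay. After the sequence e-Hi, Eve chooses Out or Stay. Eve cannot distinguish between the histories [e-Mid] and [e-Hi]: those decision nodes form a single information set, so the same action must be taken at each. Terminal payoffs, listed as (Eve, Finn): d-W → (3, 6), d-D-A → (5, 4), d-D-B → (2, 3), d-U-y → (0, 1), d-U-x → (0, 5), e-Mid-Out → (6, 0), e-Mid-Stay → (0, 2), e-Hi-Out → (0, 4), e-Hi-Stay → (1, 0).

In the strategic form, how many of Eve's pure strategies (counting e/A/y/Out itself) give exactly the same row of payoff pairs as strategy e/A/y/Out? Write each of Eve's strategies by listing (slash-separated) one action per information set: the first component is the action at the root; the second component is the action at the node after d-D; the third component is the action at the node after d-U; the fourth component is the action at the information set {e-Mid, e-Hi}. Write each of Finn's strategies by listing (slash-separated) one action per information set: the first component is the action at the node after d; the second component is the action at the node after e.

Row for e/A/y/Out (columns W/Mid, W/Hi, D/Mid, D/Hi, U/Mid, U/Hi): (6,0) (0,4) (6,0) (0,4) (6,0) (0,4).
Under e/A/y/Out, Eve's choice at the node after d-D and at the node after d-U can never be reached regardless of what Finn does, so varying those choices leaves every outcome unchanged.
Holding the reachable choices fixed and varying the unreachable ones freely already gives 2 × 2 = 4 equivalent strategies.
No other strategy reproduces this row, so those 4 are the full class: e/A/y/Out, e/A/x/Out, e/B/y/Out, e/B/x/Out.

4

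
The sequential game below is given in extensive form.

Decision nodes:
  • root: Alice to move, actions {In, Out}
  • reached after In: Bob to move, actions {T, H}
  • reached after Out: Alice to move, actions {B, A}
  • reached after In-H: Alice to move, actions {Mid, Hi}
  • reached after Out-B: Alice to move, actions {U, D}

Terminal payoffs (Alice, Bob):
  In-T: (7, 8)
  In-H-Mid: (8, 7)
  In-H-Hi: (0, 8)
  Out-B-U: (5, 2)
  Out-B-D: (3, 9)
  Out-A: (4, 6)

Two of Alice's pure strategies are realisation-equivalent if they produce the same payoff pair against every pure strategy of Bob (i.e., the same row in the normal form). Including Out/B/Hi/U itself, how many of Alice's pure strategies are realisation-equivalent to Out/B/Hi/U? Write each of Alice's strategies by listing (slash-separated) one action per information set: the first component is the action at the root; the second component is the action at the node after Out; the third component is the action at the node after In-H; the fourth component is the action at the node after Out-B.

2

Row for Out/B/Hi/U (columns T, H): (5,2) (5,2).
Under Out/B/Hi/U, Alice's choice at the node after In-H can never be reached regardless of what Bob does, so varying those choices leaves every outcome unchanged.
Holding the reachable choices fixed and varying the unreachable one freely already gives 2 equivalent strategies.
No other strategy reproduces this row, so those 2 are the full class: Out/B/Mid/U, Out/B/Hi/U.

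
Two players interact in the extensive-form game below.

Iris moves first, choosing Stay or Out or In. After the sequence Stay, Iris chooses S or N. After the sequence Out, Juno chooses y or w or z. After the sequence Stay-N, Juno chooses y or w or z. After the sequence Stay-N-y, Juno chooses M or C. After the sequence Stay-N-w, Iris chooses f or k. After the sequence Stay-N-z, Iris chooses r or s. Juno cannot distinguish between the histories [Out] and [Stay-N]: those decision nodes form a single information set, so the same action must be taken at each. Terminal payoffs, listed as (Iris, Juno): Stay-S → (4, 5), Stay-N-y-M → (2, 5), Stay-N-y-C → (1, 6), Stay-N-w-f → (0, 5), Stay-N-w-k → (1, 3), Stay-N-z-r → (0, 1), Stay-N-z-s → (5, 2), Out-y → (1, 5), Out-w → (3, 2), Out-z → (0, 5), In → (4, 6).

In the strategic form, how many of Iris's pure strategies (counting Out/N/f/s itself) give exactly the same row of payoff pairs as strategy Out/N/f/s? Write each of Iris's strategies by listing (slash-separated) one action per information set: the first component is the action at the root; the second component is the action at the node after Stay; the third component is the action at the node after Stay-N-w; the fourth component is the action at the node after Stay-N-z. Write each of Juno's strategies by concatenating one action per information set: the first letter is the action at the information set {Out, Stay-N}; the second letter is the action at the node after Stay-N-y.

8

Row for Out/N/f/s (columns yM, yC, wM, wC, zM, zC): (1,5) (1,5) (3,2) (3,2) (0,5) (0,5).
Under Out/N/f/s, Iris's choice at the node after Stay and at the node after Stay-N-w and at the node after Stay-N-z can never be reached regardless of what Juno does, so varying those choices leaves every outcome unchanged.
Holding the reachable choices fixed and varying the unreachable ones freely already gives 2 × 2 × 2 = 8 equivalent strategies.
No other strategy reproduces this row, so those 8 are the full class: Out/S/f/r, Out/S/f/s, Out/S/k/r, Out/S/k/s, Out/N/f/r, Out/N/f/s, Out/N/k/r, Out/N/k/s.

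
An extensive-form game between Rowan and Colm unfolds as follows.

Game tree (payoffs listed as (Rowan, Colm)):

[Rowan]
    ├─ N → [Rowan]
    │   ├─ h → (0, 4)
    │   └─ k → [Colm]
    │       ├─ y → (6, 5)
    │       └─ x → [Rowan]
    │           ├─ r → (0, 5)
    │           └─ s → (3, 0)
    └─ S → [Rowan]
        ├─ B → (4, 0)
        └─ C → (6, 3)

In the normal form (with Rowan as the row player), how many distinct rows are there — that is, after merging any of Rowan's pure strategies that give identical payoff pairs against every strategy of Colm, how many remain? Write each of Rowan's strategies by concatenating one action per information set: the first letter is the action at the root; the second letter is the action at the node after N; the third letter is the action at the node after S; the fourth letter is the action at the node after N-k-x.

Rowan has 16 pure strategies: NhBr, NhBs, NhCr, NhCs, NkBr, NkBs, NkCr, NkCs, ShBr, ShBs, ShCr, ShCs, SkBr, SkBs, SkCr, SkCs. Columns: y, x.
{NhBr, NhBs, NhCr, NhCs} → row (0,4) (0,4)
{NkBr, NkCr} → row (6,5) (0,5)
{NkBs, NkCs} → row (6,5) (3,0)
{ShBr, ShBs, SkBr, SkBs} → row (4,0) (4,0)
{ShCr, ShCs, SkCr, SkCs} → row (6,3) (6,3)
That's 5 distinct rows out of 16 strategies.

5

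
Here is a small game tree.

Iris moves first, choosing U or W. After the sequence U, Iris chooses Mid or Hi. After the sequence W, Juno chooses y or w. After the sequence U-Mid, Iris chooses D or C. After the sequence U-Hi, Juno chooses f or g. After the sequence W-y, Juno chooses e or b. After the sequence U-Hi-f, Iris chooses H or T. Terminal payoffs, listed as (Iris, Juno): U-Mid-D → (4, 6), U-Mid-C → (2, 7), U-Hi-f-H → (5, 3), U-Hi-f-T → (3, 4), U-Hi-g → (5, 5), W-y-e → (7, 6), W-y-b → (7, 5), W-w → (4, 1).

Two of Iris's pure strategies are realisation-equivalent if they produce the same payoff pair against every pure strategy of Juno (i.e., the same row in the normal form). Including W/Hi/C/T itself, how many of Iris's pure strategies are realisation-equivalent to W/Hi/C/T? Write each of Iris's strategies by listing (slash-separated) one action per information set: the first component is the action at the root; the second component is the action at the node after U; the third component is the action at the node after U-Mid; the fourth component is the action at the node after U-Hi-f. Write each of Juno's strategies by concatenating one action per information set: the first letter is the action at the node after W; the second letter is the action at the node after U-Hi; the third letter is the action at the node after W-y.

8

Row for W/Hi/C/T (columns yfe, yfb, yge, ygb, wfe, wfb, wge, wgb): (7,6) (7,5) (7,6) (7,5) (4,1) (4,1) (4,1) (4,1).
Under W/Hi/C/T, Iris's choice at the node after U and at the node after U-Mid and at the node after U-Hi-f can never be reached regardless of what Juno does, so varying those choices leaves every outcome unchanged.
Holding the reachable choices fixed and varying the unreachable ones freely already gives 2 × 2 × 2 = 8 equivalent strategies.
No other strategy reproduces this row, so those 8 are the full class: W/Mid/D/H, W/Mid/D/T, W/Mid/C/H, W/Mid/C/T, W/Hi/D/H, W/Hi/D/T, W/Hi/C/H, W/Hi/C/T.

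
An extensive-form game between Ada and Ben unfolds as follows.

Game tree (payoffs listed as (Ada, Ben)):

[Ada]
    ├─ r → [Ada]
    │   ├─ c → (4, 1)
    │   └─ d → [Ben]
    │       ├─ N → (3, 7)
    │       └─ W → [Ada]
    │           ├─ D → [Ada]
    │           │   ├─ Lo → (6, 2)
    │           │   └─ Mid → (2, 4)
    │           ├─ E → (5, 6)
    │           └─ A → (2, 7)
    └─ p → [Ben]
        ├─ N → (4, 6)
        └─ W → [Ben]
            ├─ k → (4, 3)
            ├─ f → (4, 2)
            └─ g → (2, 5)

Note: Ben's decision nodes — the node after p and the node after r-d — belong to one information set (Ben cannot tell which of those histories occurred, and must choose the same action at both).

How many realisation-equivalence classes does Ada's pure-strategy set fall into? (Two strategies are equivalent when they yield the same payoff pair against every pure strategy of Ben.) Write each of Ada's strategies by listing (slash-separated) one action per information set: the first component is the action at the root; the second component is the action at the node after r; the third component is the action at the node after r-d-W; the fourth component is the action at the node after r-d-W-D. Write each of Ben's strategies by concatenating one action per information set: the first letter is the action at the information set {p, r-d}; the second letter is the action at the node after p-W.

6

Ada has 24 pure strategies: r/c/D/Lo, r/c/D/Mid, r/c/E/Lo, r/c/E/Mid, r/c/A/Lo, r/c/A/Mid, r/d/D/Lo, r/d/D/Mid, r/d/E/Lo, r/d/E/Mid, r/d/A/Lo, r/d/A/Mid, p/c/D/Lo, p/c/D/Mid, p/c/E/Lo, p/c/E/Mid, p/c/A/Lo, p/c/A/Mid, p/d/D/Lo, p/d/D/Mid, p/d/E/Lo, p/d/E/Mid, p/d/A/Lo, p/d/A/Mid. Columns: Nk, Nf, Ng, Wk, Wf, Wg.
{r/c/D/Lo, r/c/D/Mid, r/c/E/Lo, r/c/E/Mid, r/c/A/Lo, r/c/A/Mid} → row (4,1) (4,1) (4,1) (4,1) (4,1) (4,1)
{r/d/D/Lo} → row (3,7) (3,7) (3,7) (6,2) (6,2) (6,2)
{r/d/D/Mid} → row (3,7) (3,7) (3,7) (2,4) (2,4) (2,4)
{r/d/E/Lo, r/d/E/Mid} → row (3,7) (3,7) (3,7) (5,6) (5,6) (5,6)
{r/d/A/Lo, r/d/A/Mid} → row (3,7) (3,7) (3,7) (2,7) (2,7) (2,7)
{p/c/D/Lo, p/c/D/Mid, p/c/E/Lo, p/c/E/Mid, p/c/A/Lo, p/c/A/Mid, p/d/D/Lo, p/d/D/Mid, p/d/E/Lo, p/d/E/Mid, p/d/A/Lo, p/d/A/Mid} → row (4,6) (4,6) (4,6) (4,3) (4,2) (2,5)
That's 6 distinct rows out of 24 strategies.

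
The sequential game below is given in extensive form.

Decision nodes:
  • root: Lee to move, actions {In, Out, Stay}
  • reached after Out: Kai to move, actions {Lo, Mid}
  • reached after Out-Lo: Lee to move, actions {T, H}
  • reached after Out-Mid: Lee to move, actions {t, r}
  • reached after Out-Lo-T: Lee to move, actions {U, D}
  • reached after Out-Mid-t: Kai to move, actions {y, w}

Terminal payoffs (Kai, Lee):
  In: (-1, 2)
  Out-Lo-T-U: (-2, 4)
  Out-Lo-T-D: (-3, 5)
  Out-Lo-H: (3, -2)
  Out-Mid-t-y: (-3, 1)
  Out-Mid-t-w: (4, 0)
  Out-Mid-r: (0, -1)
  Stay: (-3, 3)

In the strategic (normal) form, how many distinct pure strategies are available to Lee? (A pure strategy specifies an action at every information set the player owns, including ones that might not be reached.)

Lee owns the root with actions {In, Out, Stay} — three choices.
Lee owns the node after Out-Lo with actions {T, H} — two choices.
Lee owns the node after Out-Mid with actions {t, r} — two choices.
Lee owns the node after Out-Lo-T with actions {U, D} — two choices.
A pure strategy fixes one action at each information set independently, so the count is the product 3 × 2 × 2 × 2 = 24.

24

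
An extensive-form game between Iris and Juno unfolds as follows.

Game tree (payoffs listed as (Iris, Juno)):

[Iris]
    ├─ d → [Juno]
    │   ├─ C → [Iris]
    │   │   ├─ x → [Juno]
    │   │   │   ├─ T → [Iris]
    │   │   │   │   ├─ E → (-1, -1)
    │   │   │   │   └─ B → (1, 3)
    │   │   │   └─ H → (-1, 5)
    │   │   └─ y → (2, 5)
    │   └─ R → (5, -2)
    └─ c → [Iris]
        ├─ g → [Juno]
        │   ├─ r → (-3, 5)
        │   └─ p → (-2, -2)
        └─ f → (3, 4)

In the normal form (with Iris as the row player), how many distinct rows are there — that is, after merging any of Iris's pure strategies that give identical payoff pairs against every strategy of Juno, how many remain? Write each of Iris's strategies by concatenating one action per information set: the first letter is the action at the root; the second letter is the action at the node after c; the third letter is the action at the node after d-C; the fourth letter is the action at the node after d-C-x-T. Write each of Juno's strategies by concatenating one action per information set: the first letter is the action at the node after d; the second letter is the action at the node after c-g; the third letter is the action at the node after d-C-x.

Iris has 16 pure strategies: dgxE, dgxB, dgyE, dgyB, dfxE, dfxB, dfyE, dfyB, cgxE, cgxB, cgyE, cgyB, cfxE, cfxB, cfyE, cfyB. Columns: CrT, CrH, CpT, CpH, RrT, RrH, RpT, RpH.
{dgxE, dfxE} → row (-1,-1) (-1,5) (-1,-1) (-1,5) (5,-2) (5,-2) (5,-2) (5,-2)
{dgxB, dfxB} → row (1,3) (-1,5) (1,3) (-1,5) (5,-2) (5,-2) (5,-2) (5,-2)
{dgyE, dgyB, dfyE, dfyB} → row (2,5) (2,5) (2,5) (2,5) (5,-2) (5,-2) (5,-2) (5,-2)
{cgxE, cgxB, cgyE, cgyB} → row (-3,5) (-3,5) (-2,-2) (-2,-2) (-3,5) (-3,5) (-2,-2) (-2,-2)
{cfxE, cfxB, cfyE, cfyB} → row (3,4) (3,4) (3,4) (3,4) (3,4) (3,4) (3,4) (3,4)
That's 5 distinct rows out of 16 strategies.

5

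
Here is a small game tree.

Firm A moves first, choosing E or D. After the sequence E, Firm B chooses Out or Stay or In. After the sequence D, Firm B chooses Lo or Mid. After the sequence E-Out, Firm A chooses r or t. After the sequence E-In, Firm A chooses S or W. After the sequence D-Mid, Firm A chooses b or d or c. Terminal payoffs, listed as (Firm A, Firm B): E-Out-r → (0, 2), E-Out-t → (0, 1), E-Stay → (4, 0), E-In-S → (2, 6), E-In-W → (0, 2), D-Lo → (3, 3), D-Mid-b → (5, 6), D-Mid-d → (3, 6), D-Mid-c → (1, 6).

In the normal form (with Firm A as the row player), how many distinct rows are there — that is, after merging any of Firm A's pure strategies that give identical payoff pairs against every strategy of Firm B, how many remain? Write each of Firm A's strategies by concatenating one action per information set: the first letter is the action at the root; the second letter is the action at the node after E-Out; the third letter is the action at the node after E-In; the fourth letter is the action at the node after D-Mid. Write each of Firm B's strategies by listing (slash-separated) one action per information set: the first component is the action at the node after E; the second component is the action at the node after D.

7

Firm A has 24 pure strategies: ErSb, ErSd, ErSc, ErWb, ErWd, ErWc, EtSb, EtSd, EtSc, EtWb, EtWd, EtWc, DrSb, DrSd, DrSc, DrWb, DrWd, DrWc, DtSb, DtSd, DtSc, DtWb, DtWd, DtWc. Columns: Out/Lo, Out/Mid, Stay/Lo, Stay/Mid, In/Lo, In/Mid.
{ErSb, ErSd, ErSc} → row (0,2) (0,2) (4,0) (4,0) (2,6) (2,6)
{ErWb, ErWd, ErWc} → row (0,2) (0,2) (4,0) (4,0) (0,2) (0,2)
{EtSb, EtSd, EtSc} → row (0,1) (0,1) (4,0) (4,0) (2,6) (2,6)
{EtWb, EtWd, EtWc} → row (0,1) (0,1) (4,0) (4,0) (0,2) (0,2)
{DrSb, DrWb, DtSb, DtWb} → row (3,3) (5,6) (3,3) (5,6) (3,3) (5,6)
{DrSd, DrWd, DtSd, DtWd} → row (3,3) (3,6) (3,3) (3,6) (3,3) (3,6)
{DrSc, DrWc, DtSc, DtWc} → row (3,3) (1,6) (3,3) (1,6) (3,3) (1,6)
That's 7 distinct rows out of 24 strategies.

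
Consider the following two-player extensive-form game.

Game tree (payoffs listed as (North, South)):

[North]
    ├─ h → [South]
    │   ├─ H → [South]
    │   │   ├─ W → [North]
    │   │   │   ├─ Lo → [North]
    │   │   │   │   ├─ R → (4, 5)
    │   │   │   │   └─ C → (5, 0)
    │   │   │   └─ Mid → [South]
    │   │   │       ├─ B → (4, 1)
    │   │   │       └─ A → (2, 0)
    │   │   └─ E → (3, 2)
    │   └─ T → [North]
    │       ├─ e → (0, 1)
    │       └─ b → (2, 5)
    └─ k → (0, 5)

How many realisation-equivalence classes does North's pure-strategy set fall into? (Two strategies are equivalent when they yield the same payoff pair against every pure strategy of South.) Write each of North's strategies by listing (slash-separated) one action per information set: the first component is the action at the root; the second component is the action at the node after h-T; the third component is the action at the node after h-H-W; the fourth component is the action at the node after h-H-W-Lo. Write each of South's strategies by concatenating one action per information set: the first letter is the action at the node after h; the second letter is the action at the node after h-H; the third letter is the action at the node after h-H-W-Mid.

North has 16 pure strategies: h/e/Lo/R, h/e/Lo/C, h/e/Mid/R, h/e/Mid/C, h/b/Lo/R, h/b/Lo/C, h/b/Mid/R, h/b/Mid/C, k/e/Lo/R, k/e/Lo/C, k/e/Mid/R, k/e/Mid/C, k/b/Lo/R, k/b/Lo/C, k/b/Mid/R, k/b/Mid/C. Columns: HWB, HWA, HEB, HEA, TWB, TWA, TEB, TEA.
{h/e/Lo/R} → row (4,5) (4,5) (3,2) (3,2) (0,1) (0,1) (0,1) (0,1)
{h/e/Lo/C} → row (5,0) (5,0) (3,2) (3,2) (0,1) (0,1) (0,1) (0,1)
{h/e/Mid/R, h/e/Mid/C} → row (4,1) (2,0) (3,2) (3,2) (0,1) (0,1) (0,1) (0,1)
{h/b/Lo/R} → row (4,5) (4,5) (3,2) (3,2) (2,5) (2,5) (2,5) (2,5)
{h/b/Lo/C} → row (5,0) (5,0) (3,2) (3,2) (2,5) (2,5) (2,5) (2,5)
{h/b/Mid/R, h/b/Mid/C} → row (4,1) (2,0) (3,2) (3,2) (2,5) (2,5) (2,5) (2,5)
{k/e/Lo/R, k/e/Lo/C, k/e/Mid/R, k/e/Mid/C, k/b/Lo/R, k/b/Lo/C, k/b/Mid/R, k/b/Mid/C} → row (0,5) (0,5) (0,5) (0,5) (0,5) (0,5) (0,5) (0,5)
That's 7 distinct rows out of 16 strategies.

7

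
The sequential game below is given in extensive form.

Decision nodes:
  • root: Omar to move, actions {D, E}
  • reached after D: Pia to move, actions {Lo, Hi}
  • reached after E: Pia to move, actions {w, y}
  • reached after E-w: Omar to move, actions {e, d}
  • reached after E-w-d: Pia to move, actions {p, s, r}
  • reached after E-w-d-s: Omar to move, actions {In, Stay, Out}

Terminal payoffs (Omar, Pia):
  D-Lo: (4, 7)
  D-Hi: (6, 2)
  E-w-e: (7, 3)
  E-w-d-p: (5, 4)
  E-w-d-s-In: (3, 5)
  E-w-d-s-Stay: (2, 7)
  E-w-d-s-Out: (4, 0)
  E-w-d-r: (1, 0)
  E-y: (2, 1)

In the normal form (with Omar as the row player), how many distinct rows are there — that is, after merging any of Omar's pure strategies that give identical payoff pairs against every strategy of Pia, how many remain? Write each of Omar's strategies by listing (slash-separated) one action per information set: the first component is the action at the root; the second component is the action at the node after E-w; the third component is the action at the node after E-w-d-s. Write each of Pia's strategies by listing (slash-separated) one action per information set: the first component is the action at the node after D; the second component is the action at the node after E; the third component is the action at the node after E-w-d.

5

Omar has 12 pure strategies: D/e/In, D/e/Stay, D/e/Out, D/d/In, D/d/Stay, D/d/Out, E/e/In, E/e/Stay, E/e/Out, E/d/In, E/d/Stay, E/d/Out. Columns: Lo/w/p, Lo/w/s, Lo/w/r, Lo/y/p, Lo/y/s, Lo/y/r, Hi/w/p, Hi/w/s, Hi/w/r, Hi/y/p, Hi/y/s, Hi/y/r.
{D/e/In, D/e/Stay, D/e/Out, D/d/In, D/d/Stay, D/d/Out} → row (4,7) (4,7) (4,7) (4,7) (4,7) (4,7) (6,2) (6,2) (6,2) (6,2) (6,2) (6,2)
{E/e/In, E/e/Stay, E/e/Out} → row (7,3) (7,3) (7,3) (2,1) (2,1) (2,1) (7,3) (7,3) (7,3) (2,1) (2,1) (2,1)
{E/d/In} → row (5,4) (3,5) (1,0) (2,1) (2,1) (2,1) (5,4) (3,5) (1,0) (2,1) (2,1) (2,1)
{E/d/Stay} → row (5,4) (2,7) (1,0) (2,1) (2,1) (2,1) (5,4) (2,7) (1,0) (2,1) (2,1) (2,1)
{E/d/Out} → row (5,4) (4,0) (1,0) (2,1) (2,1) (2,1) (5,4) (4,0) (1,0) (2,1) (2,1) (2,1)
That's 5 distinct rows out of 12 strategies.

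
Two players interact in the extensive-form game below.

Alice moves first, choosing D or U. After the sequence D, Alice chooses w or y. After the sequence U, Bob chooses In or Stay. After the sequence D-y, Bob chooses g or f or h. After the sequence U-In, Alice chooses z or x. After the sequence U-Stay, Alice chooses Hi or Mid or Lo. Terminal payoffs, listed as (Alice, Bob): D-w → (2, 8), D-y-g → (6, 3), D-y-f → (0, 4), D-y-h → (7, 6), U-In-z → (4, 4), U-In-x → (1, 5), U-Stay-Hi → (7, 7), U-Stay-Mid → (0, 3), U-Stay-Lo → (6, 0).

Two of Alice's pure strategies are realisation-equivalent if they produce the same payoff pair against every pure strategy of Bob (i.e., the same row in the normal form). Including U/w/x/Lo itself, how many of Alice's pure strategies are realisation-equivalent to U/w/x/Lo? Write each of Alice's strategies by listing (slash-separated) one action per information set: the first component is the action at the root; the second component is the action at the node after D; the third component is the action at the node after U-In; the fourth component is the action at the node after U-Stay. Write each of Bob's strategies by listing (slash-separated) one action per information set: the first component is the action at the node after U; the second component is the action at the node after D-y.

2

Row for U/w/x/Lo (columns In/g, In/f, In/h, Stay/g, Stay/f, Stay/h): (1,5) (1,5) (1,5) (6,0) (6,0) (6,0).
Under U/w/x/Lo, Alice's choice at the node after D can never be reached regardless of what Bob does, so varying those choices leaves every outcome unchanged.
Holding the reachable choices fixed and varying the unreachable one freely already gives 2 equivalent strategies.
No other strategy reproduces this row, so those 2 are the full class: U/w/x/Lo, U/y/x/Lo.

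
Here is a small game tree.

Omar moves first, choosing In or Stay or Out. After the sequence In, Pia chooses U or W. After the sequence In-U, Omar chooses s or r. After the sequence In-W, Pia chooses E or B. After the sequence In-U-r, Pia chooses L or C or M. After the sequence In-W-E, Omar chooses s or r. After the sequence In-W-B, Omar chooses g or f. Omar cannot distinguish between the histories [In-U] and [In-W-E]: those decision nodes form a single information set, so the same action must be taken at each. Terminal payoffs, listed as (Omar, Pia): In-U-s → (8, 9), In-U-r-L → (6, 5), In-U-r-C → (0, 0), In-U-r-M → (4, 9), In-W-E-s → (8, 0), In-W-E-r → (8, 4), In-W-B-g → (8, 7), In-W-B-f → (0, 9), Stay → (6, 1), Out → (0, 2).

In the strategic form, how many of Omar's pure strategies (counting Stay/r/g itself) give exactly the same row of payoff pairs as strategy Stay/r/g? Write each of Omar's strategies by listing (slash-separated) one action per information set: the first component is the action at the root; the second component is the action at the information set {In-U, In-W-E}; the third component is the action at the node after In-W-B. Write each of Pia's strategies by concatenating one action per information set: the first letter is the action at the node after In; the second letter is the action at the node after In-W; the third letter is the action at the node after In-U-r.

Row for Stay/r/g (columns UEL, UEC, UEM, UBL, UBC, UBM, WEL, WEC, WEM, WBL, WBC, WBM): (6,1) (6,1) (6,1) (6,1) (6,1) (6,1) (6,1) (6,1) (6,1) (6,1) (6,1) (6,1).
Under Stay/r/g, Omar's choice at the information set {In-U, In-W-E} and at the node after In-W-B can never be reached regardless of what Pia does, so varying those choices leaves every outcome unchanged.
Holding the reachable choices fixed and varying the unreachable ones freely already gives 2 × 2 = 4 equivalent strategies.
No other strategy reproduces this row, so those 4 are the full class: Stay/s/g, Stay/s/f, Stay/r/g, Stay/r/f.

4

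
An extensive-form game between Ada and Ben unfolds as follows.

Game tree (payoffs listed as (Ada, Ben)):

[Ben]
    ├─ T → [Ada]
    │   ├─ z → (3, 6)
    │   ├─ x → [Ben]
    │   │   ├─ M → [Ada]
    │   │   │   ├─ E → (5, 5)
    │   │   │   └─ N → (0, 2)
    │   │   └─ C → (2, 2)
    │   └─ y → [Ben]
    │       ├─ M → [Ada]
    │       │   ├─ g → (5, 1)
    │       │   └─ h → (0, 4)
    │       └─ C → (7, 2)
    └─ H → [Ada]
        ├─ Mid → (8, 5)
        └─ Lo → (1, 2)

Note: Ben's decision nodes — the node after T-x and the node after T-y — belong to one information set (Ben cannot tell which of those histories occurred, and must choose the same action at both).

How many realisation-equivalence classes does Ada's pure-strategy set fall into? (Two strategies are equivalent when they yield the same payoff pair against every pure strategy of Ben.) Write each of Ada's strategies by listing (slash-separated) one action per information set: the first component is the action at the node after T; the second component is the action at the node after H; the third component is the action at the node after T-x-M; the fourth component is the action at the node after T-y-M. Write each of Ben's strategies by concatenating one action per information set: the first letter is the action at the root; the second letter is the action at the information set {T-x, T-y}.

Ada has 24 pure strategies: z/Mid/E/g, z/Mid/E/h, z/Mid/N/g, z/Mid/N/h, z/Lo/E/g, z/Lo/E/h, z/Lo/N/g, z/Lo/N/h, x/Mid/E/g, x/Mid/E/h, x/Mid/N/g, x/Mid/N/h, x/Lo/E/g, x/Lo/E/h, x/Lo/N/g, x/Lo/N/h, y/Mid/E/g, y/Mid/E/h, y/Mid/N/g, y/Mid/N/h, y/Lo/E/g, y/Lo/E/h, y/Lo/N/g, y/Lo/N/h. Columns: TM, TC, HM, HC.
{z/Mid/E/g, z/Mid/E/h, z/Mid/N/g, z/Mid/N/h} → row (3,6) (3,6) (8,5) (8,5)
{z/Lo/E/g, z/Lo/E/h, z/Lo/N/g, z/Lo/N/h} → row (3,6) (3,6) (1,2) (1,2)
{x/Mid/E/g, x/Mid/E/h} → row (5,5) (2,2) (8,5) (8,5)
{x/Mid/N/g, x/Mid/N/h} → row (0,2) (2,2) (8,5) (8,5)
{x/Lo/E/g, x/Lo/E/h} → row (5,5) (2,2) (1,2) (1,2)
{x/Lo/N/g, x/Lo/N/h} → row (0,2) (2,2) (1,2) (1,2)
{y/Mid/E/g, y/Mid/N/g} → row (5,1) (7,2) (8,5) (8,5)
{y/Mid/E/h, y/Mid/N/h} → row (0,4) (7,2) (8,5) (8,5)
{y/Lo/E/g, y/Lo/N/g} → row (5,1) (7,2) (1,2) (1,2)
{y/Lo/E/h, y/Lo/N/h} → row (0,4) (7,2) (1,2) (1,2)
That's 10 distinct rows out of 24 strategies.

10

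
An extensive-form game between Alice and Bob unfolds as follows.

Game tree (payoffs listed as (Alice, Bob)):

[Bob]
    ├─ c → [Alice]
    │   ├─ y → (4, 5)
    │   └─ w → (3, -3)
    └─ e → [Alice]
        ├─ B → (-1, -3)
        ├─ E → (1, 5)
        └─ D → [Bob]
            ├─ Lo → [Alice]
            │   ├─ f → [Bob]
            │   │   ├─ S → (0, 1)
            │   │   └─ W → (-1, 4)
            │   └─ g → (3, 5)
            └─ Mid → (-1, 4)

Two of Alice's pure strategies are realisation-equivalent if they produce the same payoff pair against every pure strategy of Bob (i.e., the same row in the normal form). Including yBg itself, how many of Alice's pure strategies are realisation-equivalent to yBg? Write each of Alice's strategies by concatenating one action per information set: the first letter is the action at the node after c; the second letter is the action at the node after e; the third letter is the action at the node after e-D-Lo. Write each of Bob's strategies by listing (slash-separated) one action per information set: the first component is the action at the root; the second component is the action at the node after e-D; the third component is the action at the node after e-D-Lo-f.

2

Row for yBg (columns c/Lo/S, c/Lo/W, c/Mid/S, c/Mid/W, e/Lo/S, e/Lo/W, e/Mid/S, e/Mid/W): (4,5) (4,5) (4,5) (4,5) (-1,-3) (-1,-3) (-1,-3) (-1,-3).
Under yBg, Alice's choice at the node after e-D-Lo can never be reached regardless of what Bob does, so varying those choices leaves every outcome unchanged.
Holding the reachable choices fixed and varying the unreachable one freely already gives 2 equivalent strategies.
No other strategy reproduces this row, so those 2 are the full class: yBf, yBg.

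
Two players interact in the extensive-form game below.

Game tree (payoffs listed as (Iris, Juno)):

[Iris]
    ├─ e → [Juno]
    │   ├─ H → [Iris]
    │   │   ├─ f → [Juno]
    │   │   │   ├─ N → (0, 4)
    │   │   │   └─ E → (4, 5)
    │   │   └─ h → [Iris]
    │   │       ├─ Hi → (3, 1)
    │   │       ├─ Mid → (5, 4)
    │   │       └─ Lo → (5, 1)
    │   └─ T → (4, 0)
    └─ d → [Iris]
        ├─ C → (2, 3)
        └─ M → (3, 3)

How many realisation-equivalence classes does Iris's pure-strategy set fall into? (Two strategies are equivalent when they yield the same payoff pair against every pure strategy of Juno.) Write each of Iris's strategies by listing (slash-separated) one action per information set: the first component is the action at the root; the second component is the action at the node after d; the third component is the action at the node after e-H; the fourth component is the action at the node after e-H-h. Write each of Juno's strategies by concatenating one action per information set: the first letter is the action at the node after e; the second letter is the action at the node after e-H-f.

Iris has 24 pure strategies: e/C/f/Hi, e/C/f/Mid, e/C/f/Lo, e/C/h/Hi, e/C/h/Mid, e/C/h/Lo, e/M/f/Hi, e/M/f/Mid, e/M/f/Lo, e/M/h/Hi, e/M/h/Mid, e/M/h/Lo, d/C/f/Hi, d/C/f/Mid, d/C/f/Lo, d/C/h/Hi, d/C/h/Mid, d/C/h/Lo, d/M/f/Hi, d/M/f/Mid, d/M/f/Lo, d/M/h/Hi, d/M/h/Mid, d/M/h/Lo. Columns: HN, HE, TN, TE.
{e/C/f/Hi, e/C/f/Mid, e/C/f/Lo, e/M/f/Hi, e/M/f/Mid, e/M/f/Lo} → row (0,4) (4,5) (4,0) (4,0)
{e/C/h/Hi, e/M/h/Hi} → row (3,1) (3,1) (4,0) (4,0)
{e/C/h/Mid, e/M/h/Mid} → row (5,4) (5,4) (4,0) (4,0)
{e/C/h/Lo, e/M/h/Lo} → row (5,1) (5,1) (4,0) (4,0)
{d/C/f/Hi, d/C/f/Mid, d/C/f/Lo, d/C/h/Hi, d/C/h/Mid, d/C/h/Lo} → row (2,3) (2,3) (2,3) (2,3)
{d/M/f/Hi, d/M/f/Mid, d/M/f/Lo, d/M/h/Hi, d/M/h/Mid, d/M/h/Lo} → row (3,3) (3,3) (3,3) (3,3)
That's 6 distinct rows out of 24 strategies.

6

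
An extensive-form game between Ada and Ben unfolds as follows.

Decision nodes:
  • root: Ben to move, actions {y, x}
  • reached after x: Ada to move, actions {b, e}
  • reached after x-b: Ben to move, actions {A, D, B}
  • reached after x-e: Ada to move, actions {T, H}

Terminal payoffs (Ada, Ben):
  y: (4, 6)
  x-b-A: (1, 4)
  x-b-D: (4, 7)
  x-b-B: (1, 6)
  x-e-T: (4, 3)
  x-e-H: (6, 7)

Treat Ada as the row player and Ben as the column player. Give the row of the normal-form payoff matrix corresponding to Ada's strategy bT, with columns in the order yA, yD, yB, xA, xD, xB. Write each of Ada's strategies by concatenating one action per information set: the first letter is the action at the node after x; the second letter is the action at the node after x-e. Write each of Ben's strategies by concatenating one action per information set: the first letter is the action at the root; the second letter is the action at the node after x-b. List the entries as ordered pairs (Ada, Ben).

(4,6) (4,6) (4,6) (1,4) (4,7) (1,6)

vs yA: Ben plays y → (4, 6)
vs yD: Ben plays y → (4, 6)
vs yB: Ben plays y → (4, 6)
vs xA: Ben plays x → Ada plays b at [x] → Ben plays A at [x-b] → (1, 4)
vs xD: Ben plays x → Ada plays b at [x] → Ben plays D at [x-b] → (4, 7)
vs xB: Ben plays x → Ada plays b at [x] → Ben plays B at [x-b] → (1, 6)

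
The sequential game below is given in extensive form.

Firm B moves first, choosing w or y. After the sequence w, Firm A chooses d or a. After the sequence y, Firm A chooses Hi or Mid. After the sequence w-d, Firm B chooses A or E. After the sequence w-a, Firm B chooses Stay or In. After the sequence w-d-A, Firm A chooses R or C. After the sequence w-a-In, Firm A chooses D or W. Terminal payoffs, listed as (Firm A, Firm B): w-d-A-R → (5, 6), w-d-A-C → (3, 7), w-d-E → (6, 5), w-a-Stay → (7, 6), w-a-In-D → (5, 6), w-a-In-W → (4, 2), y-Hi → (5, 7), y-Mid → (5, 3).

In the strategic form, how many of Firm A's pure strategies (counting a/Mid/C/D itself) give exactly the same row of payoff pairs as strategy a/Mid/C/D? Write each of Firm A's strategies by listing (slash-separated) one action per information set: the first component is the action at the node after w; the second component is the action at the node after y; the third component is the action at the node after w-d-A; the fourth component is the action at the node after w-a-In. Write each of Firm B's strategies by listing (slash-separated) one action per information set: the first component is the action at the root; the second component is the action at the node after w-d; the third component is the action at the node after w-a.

2

Row for a/Mid/C/D (columns w/A/Stay, w/A/In, w/E/Stay, w/E/In, y/A/Stay, y/A/In, y/E/Stay, y/E/In): (7,6) (5,6) (7,6) (5,6) (5,3) (5,3) (5,3) (5,3).
Under a/Mid/C/D, Firm A's choice at the node after w-d-A can never be reached regardless of what Firm B does, so varying those choices leaves every outcome unchanged.
Holding the reachable choices fixed and varying the unreachable one freely already gives 2 equivalent strategies.
No other strategy reproduces this row, so those 2 are the full class: a/Mid/R/D, a/Mid/C/D.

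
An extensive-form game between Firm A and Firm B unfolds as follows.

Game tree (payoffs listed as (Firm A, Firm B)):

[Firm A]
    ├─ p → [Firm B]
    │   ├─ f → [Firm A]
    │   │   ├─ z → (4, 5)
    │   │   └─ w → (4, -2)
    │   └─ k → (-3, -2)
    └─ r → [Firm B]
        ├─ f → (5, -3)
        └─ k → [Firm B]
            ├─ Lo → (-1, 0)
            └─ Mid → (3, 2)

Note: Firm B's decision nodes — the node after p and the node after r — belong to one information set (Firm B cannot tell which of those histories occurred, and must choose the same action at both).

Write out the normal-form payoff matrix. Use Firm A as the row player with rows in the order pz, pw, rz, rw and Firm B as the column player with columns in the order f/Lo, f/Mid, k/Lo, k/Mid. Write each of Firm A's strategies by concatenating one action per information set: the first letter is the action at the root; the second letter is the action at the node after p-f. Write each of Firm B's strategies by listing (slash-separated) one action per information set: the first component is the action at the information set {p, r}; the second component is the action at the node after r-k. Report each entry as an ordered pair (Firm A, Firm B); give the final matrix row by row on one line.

         f/Lo    f/Mid     k/Lo    k/Mid
  pz    (4,5)    (4,5)  (-3,-2)  (-3,-2)
  pw   (4,-2)   (4,-2)  (-3,-2)  (-3,-2)
  rz   (5,-3)   (5,-3)   (-1,0)    (3,2)
  rw   (5,-3)   (5,-3)   (-1,0)    (3,2)

pz: (4,5) (4,5) (-3,-2) (-3,-2) | pw: (4,-2) (4,-2) (-3,-2) (-3,-2) | rz: (5,-3) (5,-3) (-1,0) (3,2) | rw: (5,-3) (5,-3) (-1,0) (3,2)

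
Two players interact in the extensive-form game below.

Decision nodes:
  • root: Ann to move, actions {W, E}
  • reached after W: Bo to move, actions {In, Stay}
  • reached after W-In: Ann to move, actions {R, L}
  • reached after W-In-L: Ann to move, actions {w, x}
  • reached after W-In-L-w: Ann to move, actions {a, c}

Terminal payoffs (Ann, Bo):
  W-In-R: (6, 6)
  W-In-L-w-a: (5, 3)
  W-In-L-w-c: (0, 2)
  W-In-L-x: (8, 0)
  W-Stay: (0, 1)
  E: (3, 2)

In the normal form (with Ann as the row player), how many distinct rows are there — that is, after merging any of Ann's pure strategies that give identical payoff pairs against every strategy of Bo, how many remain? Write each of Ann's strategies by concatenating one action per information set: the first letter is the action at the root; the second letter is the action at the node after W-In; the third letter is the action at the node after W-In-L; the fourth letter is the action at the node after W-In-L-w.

5

Ann has 16 pure strategies: WRwa, WRwc, WRxa, WRxc, WLwa, WLwc, WLxa, WLxc, ERwa, ERwc, ERxa, ERxc, ELwa, ELwc, ELxa, ELxc. Columns: In, Stay.
{WRwa, WRwc, WRxa, WRxc} → row (6,6) (0,1)
{WLwa} → row (5,3) (0,1)
{WLwc} → row (0,2) (0,1)
{WLxa, WLxc} → row (8,0) (0,1)
{ERwa, ERwc, ERxa, ERxc, ELwa, ELwc, ELxa, ELxc} → row (3,2) (3,2)
That's 5 distinct rows out of 16 strategies.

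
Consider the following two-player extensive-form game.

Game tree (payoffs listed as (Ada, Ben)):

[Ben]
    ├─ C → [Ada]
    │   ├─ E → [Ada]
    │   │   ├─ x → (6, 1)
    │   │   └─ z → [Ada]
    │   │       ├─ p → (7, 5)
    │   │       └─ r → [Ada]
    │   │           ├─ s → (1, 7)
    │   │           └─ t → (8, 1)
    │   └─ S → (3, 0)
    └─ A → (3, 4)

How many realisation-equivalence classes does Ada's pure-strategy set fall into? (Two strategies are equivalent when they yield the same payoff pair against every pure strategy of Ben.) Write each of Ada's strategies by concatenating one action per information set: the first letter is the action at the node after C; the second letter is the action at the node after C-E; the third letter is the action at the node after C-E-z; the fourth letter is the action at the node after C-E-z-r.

Ada has 16 pure strategies: Exps, Expt, Exrs, Exrt, Ezps, Ezpt, Ezrs, Ezrt, Sxps, Sxpt, Sxrs, Sxrt, Szps, Szpt, Szrs, Szrt. Columns: C, A.
{Exps, Expt, Exrs, Exrt} → row (6,1) (3,4)
{Ezps, Ezpt} → row (7,5) (3,4)
{Ezrs} → row (1,7) (3,4)
{Ezrt} → row (8,1) (3,4)
{Sxps, Sxpt, Sxrs, Sxrt, Szps, Szpt, Szrs, Szrt} → row (3,0) (3,4)
That's 5 distinct rows out of 16 strategies.

5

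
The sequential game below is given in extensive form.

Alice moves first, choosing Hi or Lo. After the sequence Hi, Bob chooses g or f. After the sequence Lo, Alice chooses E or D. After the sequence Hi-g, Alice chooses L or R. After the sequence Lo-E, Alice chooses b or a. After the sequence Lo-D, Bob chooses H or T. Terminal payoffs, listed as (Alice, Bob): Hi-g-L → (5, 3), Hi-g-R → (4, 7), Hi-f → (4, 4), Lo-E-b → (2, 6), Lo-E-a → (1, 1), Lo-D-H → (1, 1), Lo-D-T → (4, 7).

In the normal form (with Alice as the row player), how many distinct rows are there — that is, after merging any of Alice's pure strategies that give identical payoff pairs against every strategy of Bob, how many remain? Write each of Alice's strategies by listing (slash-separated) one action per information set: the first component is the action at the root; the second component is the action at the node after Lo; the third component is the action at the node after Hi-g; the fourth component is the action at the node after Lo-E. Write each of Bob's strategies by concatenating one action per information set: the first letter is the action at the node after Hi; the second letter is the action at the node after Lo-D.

5

Alice has 16 pure strategies: Hi/E/L/b, Hi/E/L/a, Hi/E/R/b, Hi/E/R/a, Hi/D/L/b, Hi/D/L/a, Hi/D/R/b, Hi/D/R/a, Lo/E/L/b, Lo/E/L/a, Lo/E/R/b, Lo/E/R/a, Lo/D/L/b, Lo/D/L/a, Lo/D/R/b, Lo/D/R/a. Columns: gH, gT, fH, fT.
{Hi/E/L/b, Hi/E/L/a, Hi/D/L/b, Hi/D/L/a} → row (5,3) (5,3) (4,4) (4,4)
{Hi/E/R/b, Hi/E/R/a, Hi/D/R/b, Hi/D/R/a} → row (4,7) (4,7) (4,4) (4,4)
{Lo/E/L/b, Lo/E/R/b} → row (2,6) (2,6) (2,6) (2,6)
{Lo/E/L/a, Lo/E/R/a} → row (1,1) (1,1) (1,1) (1,1)
{Lo/D/L/b, Lo/D/L/a, Lo/D/R/b, Lo/D/R/a} → row (1,1) (4,7) (1,1) (4,7)
That's 5 distinct rows out of 16 strategies.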